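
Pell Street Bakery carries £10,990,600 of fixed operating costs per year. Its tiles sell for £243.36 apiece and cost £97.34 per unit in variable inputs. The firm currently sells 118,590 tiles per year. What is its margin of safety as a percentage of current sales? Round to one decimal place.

36.5%

Unit CM = price − variable cost = £243.36 − £97.34 = £146.02. Break-even units = £10,990,600 ÷ £146.02 = 75,267.77; break-even revenue = 75,267.77 × £243.36 = £18,317,164.88.
Actual sales revenue = 118,590 × £243.36 = £28,860,062.40.
Margin of safety = (£28,860,062.40 − £18,317,164.88) ÷ £28,860,062.40 = 36.5%.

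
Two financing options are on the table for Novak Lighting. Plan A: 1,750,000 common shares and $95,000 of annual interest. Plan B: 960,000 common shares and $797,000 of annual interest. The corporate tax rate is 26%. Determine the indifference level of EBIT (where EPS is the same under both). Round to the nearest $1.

$1,650,063

At indifference, (EBIT − 95,000)(1 − t)/1,750,000 = (EBIT − 797,000)(1 − t)/960,000.
Cancelling (1 − t) and cross-multiplying: 960,000·(EBIT − 95,000) = 1,750,000·(EBIT − 797,000).
Solving, EBIT = (797,000·1,750,000 − 95,000·960,000) / (1,750,000 − 960,000) = 1,303,550,000,000 / 790,000 = 1,650,063.29.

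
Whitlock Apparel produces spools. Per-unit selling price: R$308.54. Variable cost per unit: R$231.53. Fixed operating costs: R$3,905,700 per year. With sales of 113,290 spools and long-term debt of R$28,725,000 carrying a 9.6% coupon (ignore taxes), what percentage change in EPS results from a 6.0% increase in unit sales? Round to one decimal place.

+25.4%

At 113,290 units, contribution = 113,290 × R$77.01 = R$8,724,462.90.
EBIT = R$8,724,462.90 − R$3,905,700 = R$4,818,762.90.
After interest of R$2,757,600.00, pre-tax earnings = R$2,061,162.90.
DCL = total CM / (EBIT − I) = R$8,724,462.90 / R$2,061,162.90 = 4.2328.
EPS therefore changes by 4.2328 × (+6.0%) = +25.4%.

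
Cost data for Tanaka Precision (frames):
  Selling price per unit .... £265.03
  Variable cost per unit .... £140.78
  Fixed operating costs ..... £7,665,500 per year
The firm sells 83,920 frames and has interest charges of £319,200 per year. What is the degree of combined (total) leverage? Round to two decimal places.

Contribution at this volume is 83,920 × £124.25 = £10,427,060.00.
Operating income = contribution − fixed costs = £10,427,060.00 − £7,665,500 = £2,761,560.00. Interest = £319,200.00, so EBIT − I = £2,442,360.00.
DCL = contribution ÷ (EBIT − I) = £10,427,060.00 ÷ £2,442,360.00 = 4.2693.

4.27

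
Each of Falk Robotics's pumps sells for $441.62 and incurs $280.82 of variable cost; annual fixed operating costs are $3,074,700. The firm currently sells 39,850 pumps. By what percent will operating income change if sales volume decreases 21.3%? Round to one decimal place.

-40.9%

At 39,850 units, contribution = 39,850 × $160.80 = $6,407,880.00.
EBIT = $6,407,880.00 − $3,074,700 = $3,333,180.00.
DOL = contribution ÷ EBIT = $6,407,880.00 ÷ $3,333,180.00 = 1.9225.
Operating income changes by 1.9225 × -21.3% = -40.9%.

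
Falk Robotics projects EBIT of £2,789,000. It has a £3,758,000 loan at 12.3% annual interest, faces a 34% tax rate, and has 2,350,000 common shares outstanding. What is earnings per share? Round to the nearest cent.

Interest = £462,234.00, so EBT = £2,789,000 − £462,234.00 = £2,326,766.00.
Net income = £2,326,766.00 × (1 − 0.34) = £1,535,665.56.
EPS = £1,535,665.56 ÷ 2,350,000 = £0.65.

£0.65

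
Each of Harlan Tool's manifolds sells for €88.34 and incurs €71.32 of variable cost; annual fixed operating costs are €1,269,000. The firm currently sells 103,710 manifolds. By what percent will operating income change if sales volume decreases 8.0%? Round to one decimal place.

Contribution at this volume is 103,710 × €17.02 = €1,765,144.20.
Operating income = contribution − fixed costs = €1,765,144.20 − €1,269,000 = €496,144.20.
Degree of operating leverage = €1,765,144.20 / €496,144.20 = 3.5577.
Operating income changes by 3.5577 × -8.0% = -28.5%.

-28.5%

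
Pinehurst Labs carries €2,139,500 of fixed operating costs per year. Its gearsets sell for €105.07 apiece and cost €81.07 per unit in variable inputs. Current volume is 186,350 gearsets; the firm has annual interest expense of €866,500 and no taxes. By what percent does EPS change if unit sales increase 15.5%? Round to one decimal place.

Contribution at this volume is 186,350 × €24.00 = €4,472,400.00.
EBIT = €4,472,400.00 − €2,139,500 = €2,332,900.00.
After interest of €866,500.00, pre-tax earnings = €1,466,400.00.
DCL = total CM / (EBIT − I) = €4,472,400.00 / €1,466,400.00 = 3.0499.
%ΔEPS = DCL × %ΔSales = 3.0499 × +15.5% = +47.3%.

+47.3%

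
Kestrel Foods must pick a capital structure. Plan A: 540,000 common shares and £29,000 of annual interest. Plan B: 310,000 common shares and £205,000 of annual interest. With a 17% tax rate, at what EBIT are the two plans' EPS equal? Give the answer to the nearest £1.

£442,217

At indifference, (EBIT − 29,000)(1 − t)/540,000 = (EBIT − 205,000)(1 − t)/310,000.
The (1 − t) factor cancels: (EBIT − 29,000) × 310,000 = (EBIT − 205,000) × 540,000.
Solving, EBIT = (205,000·540,000 − 29,000·310,000) / (540,000 − 310,000) = 101,710,000,000 / 230,000 = 442,217.39.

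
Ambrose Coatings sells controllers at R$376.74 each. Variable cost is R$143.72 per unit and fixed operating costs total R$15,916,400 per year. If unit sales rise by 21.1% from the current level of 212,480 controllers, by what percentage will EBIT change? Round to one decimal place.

+31.1%

At 212,480 units, contribution = 212,480 × R$233.02 = R$49,512,089.60.
Operating income = contribution − fixed costs = R$49,512,089.60 − R$15,916,400 = R$33,595,689.60.
Degree of operating leverage = R$49,512,089.60 / R$33,595,689.60 = 1.4738.
Operating income changes by 1.4738 × +21.1% = +31.1%.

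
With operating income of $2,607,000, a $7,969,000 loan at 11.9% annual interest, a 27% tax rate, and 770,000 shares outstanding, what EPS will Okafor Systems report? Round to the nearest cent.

$1.57

Interest = $948,311.00, so EBT = $2,607,000 − $948,311.00 = $1,658,689.00.
After tax at 27%: net income = $1,658,689.00 × 0.73 = $1,210,842.97.
EPS = $1,210,842.97 ÷ 770,000 = $1.57.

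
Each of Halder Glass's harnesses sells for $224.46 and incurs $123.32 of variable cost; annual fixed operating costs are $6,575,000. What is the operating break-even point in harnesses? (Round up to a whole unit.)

Each unit contributes $224.46 − $123.32 = $101.14.
Break-even volume = fixed costs ÷ CM per unit = $6,575,000 ÷ $101.14 = 65,008.90, so 65,009 harnesses.

65,009 harnesses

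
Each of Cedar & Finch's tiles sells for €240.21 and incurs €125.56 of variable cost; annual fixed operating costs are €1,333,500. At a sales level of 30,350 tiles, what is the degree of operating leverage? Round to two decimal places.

1.62

Contribution at this volume is 30,350 × €114.65 = €3,479,627.50.
Subtracting fixed costs: EBIT = €3,479,627.50 − €1,333,500 = €2,146,127.50.
So DOL = total CM / EBIT = €3,479,627.50 / €2,146,127.50 = 1.6214.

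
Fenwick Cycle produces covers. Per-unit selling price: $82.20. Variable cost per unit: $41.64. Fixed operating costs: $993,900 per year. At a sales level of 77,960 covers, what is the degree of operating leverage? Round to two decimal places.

1.46

At 77,960 units, contribution = 77,960 × $40.56 = $3,162,057.60.
EBIT = $3,162,057.60 − $993,900 = $2,168,157.60.
DOL = contribution ÷ EBIT = $3,162,057.60 ÷ $2,168,157.60 = 1.4584.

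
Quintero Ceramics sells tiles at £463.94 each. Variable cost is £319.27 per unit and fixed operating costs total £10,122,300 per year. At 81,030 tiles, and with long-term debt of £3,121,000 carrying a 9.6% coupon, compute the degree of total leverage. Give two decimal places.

Total contribution margin = 81,030 × £144.67 = £11,722,610.10.
EBIT = £11,722,610.10 − £10,122,300 = £1,600,310.10. Interest = £299,616.00, so EBIT − I = £1,300,694.10.
DCL = contribution ÷ (EBIT − I) = £11,722,610.10 ÷ £1,300,694.10 = 9.0126.

9.01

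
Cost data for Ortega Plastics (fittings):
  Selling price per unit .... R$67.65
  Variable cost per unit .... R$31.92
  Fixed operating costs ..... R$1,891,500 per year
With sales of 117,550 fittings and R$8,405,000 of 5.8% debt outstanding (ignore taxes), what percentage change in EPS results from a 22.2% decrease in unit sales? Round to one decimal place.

At 117,550 units, contribution = 117,550 × R$35.73 = R$4,200,061.50.
Operating income = contribution − fixed costs = R$4,200,061.50 − R$1,891,500 = R$2,308,561.50.
Interest = R$487,490.00, so EBIT − I = R$1,821,071.50.
Degree of combined leverage = contribution ÷ (EBIT − I) = R$4,200,061.50 ÷ R$1,821,071.50 = 2.3064.
EPS therefore changes by 2.3064 × (-22.2%) = -51.2%.

-51.2%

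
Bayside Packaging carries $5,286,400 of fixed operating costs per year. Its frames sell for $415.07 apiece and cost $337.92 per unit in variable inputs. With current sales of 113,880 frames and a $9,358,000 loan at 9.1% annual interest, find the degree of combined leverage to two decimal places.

Total contribution margin = 113,880 × $77.15 = $8,785,842.00.
EBIT = $8,785,842.00 − $5,286,400 = $3,499,442.00. Interest = $851,578.00.
DOL = $8,785,842.00 ÷ $3,499,442.00 = 2.5106; DFL = $3,499,442.00 ÷ $2,647,864.00 = 1.3216.
DCL = DOL × DFL = 2.5106 × 1.3216 = 3.3180.

3.32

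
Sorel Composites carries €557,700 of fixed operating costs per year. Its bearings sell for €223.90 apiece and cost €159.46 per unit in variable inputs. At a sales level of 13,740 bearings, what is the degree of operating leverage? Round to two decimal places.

At 13,740 units, contribution = 13,740 × €64.44 = €885,405.60.
Operating income = contribution − fixed costs = €885,405.60 − €557,700 = €327,705.60.
Degree of operating leverage = €885,405.60 / €327,705.60 = 2.7018.

2.70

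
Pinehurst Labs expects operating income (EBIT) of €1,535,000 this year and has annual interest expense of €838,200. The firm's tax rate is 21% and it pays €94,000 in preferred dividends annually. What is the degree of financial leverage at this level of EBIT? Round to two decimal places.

Interest = €838,200.00.
Preferred dividends grossed up pre-tax: €94,000 / (1 − 0.21) = €118,987.34.
DFL = EBIT ÷ [EBIT − I − D_p/(1−t)] = €1,535,000 ÷ [€1,535,000 − €838,200.00 − €118,987.34] = €1,535,000 ÷ €577,812.66 = 2.6566.

2.66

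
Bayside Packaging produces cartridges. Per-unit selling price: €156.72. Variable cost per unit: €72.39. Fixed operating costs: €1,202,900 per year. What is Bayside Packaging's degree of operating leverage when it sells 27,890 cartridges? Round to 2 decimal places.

Contribution at this volume is 27,890 × €84.33 = €2,351,963.70.
Operating income = contribution − fixed costs = €2,351,963.70 − €1,202,900 = €1,149,063.70.
DOL = contribution ÷ EBIT = €2,351,963.70 ÷ €1,149,063.70 = 2.0469.

2.05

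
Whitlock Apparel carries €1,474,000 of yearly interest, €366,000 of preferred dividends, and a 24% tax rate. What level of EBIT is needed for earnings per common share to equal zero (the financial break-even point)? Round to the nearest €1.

Grossing the preferred dividend up to pre-tax terms: €366,000 / (1 − 0.24) = €481,578.95.
EPS = 0 when EBIT covers interest plus the pre-tax preferred burden: €1,474,000 + €481,578.95 = €1,955,578.95.

€1,955,579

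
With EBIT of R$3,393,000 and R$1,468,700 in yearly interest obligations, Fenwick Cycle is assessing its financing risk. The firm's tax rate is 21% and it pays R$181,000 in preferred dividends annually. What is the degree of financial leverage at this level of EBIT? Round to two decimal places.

2.00

Annual interest charges come to R$1,468,700.00.
Preferred dividends grossed up pre-tax: R$181,000 / (1 − 0.21) = R$229,113.92.
DFL = EBIT ÷ [EBIT − I − D_p/(1−t)] = R$3,393,000 ÷ [R$3,393,000 − R$1,468,700.00 − R$229,113.92] = R$3,393,000 ÷ R$1,695,186.08 = 2.0016.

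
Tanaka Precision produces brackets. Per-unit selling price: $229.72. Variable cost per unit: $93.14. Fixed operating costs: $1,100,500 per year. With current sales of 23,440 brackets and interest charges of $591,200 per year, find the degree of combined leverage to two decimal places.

At 23,440 units, contribution = 23,440 × $136.58 = $3,201,435.20.
Subtracting fixed costs: EBIT = $3,201,435.20 − $1,100,500 = $2,100,935.20. Interest = $591,200.00.
DOL = $3,201,435.20 ÷ $2,100,935.20 = 1.5238; DFL = $2,100,935.20 ÷ $1,509,735.20 = 1.3916.
Combined leverage = 1.5238 × 1.3916 = 2.1205.

2.12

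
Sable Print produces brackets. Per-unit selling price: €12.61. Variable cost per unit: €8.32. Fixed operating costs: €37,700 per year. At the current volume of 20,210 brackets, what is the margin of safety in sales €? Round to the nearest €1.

€144,033

Unit CM = price − variable cost = €12.61 − €8.32 = €4.29. Break-even units = €37,700 ÷ €4.29 = 8,787.88; break-even revenue = 8,787.88 × €12.61 = €110,815.15.
Current sales = 20,210 × €12.61 = €254,848.10.
Margin of safety = €254,848.10 − €110,815.15 = €144,033.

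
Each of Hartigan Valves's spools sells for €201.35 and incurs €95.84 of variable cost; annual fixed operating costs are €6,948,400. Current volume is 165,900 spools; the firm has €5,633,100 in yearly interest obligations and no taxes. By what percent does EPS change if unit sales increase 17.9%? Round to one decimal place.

+63.6%

Contribution at this volume is 165,900 × €105.51 = €17,504,109.00.
Subtracting fixed costs: EBIT = €17,504,109.00 − €6,948,400 = €10,555,709.00.
After interest of €5,633,100.00, pre-tax earnings = €4,922,609.00.
DCL = total CM / (EBIT − I) = €17,504,109.00 / €4,922,609.00 = 3.5559.
EPS therefore changes by 3.5559 × (+17.9%) = +63.6%.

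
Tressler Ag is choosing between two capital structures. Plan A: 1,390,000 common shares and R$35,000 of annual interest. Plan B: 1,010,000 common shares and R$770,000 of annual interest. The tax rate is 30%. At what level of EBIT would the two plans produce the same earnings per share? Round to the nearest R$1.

Set EPS_A = EPS_B: (EBIT − R$35,000)(1 − 0.30) ÷ 1,390,000 = (EBIT − R$770,000)(1 − 0.30) ÷ 1,010,000.
Cancelling (1 − t) and cross-multiplying: 1,010,000·(EBIT − 35,000) = 1,390,000·(EBIT − 770,000).
EBIT × (1,390,000 − 1,010,000) = 770,000 × 1,390,000 − 35,000 × 1,010,000 = 1,034,950,000,000, so EBIT = 1,034,950,000,000 ÷ 380,000 = 2,723,552.63.

R$2,723,553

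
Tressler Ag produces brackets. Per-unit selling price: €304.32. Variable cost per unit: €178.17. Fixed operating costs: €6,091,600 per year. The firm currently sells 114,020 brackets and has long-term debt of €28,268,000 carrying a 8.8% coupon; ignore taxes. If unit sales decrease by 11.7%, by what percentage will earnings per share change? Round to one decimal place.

Contribution at this volume is 114,020 × €126.15 = €14,383,623.00.
EBIT = €14,383,623.00 − €6,091,600 = €8,292,023.00.
After interest of €2,487,584.00, pre-tax earnings = €5,804,439.00.
DCL = total CM / (EBIT − I) = €14,383,623.00 / €5,804,439.00 = 2.4780.
%ΔEPS = DCL × %ΔSales = 2.4780 × -11.7% = -29.0%.

-29.0%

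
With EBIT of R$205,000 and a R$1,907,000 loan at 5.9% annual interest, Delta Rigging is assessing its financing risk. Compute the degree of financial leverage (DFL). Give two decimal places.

Interest = R$112,513.00.
Degree of financial leverage = EBIT / (EBIT − interest) = R$205,000 / R$92,487.00 = 2.2165.

2.22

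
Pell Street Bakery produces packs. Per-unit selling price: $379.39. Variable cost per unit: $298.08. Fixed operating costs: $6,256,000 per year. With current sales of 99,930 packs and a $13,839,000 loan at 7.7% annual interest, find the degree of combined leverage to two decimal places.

10.11

Contribution at this volume is 99,930 × $81.31 = $8,125,308.30.
EBIT = $8,125,308.30 − $6,256,000 = $1,869,308.30. Interest = $1,065,603.00.
DOL = $8,125,308.30 ÷ $1,869,308.30 = 4.3467; DFL = $1,869,308.30 ÷ $803,705.30 = 2.3259.
Combined leverage = 4.3467 × 2.3259 = 10.1100.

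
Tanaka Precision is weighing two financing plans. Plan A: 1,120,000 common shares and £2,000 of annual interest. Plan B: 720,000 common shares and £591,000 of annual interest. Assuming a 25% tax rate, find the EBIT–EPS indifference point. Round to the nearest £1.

£1,651,200

At indifference, (EBIT − 2,000)(1 − t)/1,120,000 = (EBIT − 591,000)(1 − t)/720,000.
Cancelling (1 − t) and cross-multiplying: 720,000·(EBIT − 2,000) = 1,120,000·(EBIT − 591,000).
Solving, EBIT = (591,000·1,120,000 − 2,000·720,000) / (1,120,000 − 720,000) = 660,480,000,000 / 400,000 = 1,651,200.00.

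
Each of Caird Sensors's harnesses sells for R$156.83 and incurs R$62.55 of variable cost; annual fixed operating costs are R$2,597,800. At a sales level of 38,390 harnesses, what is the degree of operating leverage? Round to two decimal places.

3.54

At 38,390 units, contribution = 38,390 × R$94.28 = R$3,619,409.20.
Subtracting fixed costs: EBIT = R$3,619,409.20 − R$2,597,800 = R$1,021,609.20.
Degree of operating leverage = R$3,619,409.20 / R$1,021,609.20 = 3.5429.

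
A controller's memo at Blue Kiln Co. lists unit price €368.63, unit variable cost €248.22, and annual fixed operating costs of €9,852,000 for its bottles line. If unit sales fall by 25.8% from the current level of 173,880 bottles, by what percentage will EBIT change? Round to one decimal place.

Total contribution margin = 173,880 × €120.41 = €20,936,890.80.
EBIT = €20,936,890.80 − €9,852,000 = €11,084,890.80.
So DOL = total CM / EBIT = €20,936,890.80 / €11,084,890.80 = 1.8888.
%ΔEBIT = DOL × %ΔSales = 1.8888 × -25.8% = -48.7%.

-48.7%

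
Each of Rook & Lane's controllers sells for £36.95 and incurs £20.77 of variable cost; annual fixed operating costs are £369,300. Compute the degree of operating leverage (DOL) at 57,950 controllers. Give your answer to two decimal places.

1.65

Contribution at this volume is 57,950 × £16.18 = £937,631.00.
Subtracting fixed costs: EBIT = £937,631.00 − £369,300 = £568,331.00.
DOL = contribution ÷ EBIT = £937,631.00 ÷ £568,331.00 = 1.6498.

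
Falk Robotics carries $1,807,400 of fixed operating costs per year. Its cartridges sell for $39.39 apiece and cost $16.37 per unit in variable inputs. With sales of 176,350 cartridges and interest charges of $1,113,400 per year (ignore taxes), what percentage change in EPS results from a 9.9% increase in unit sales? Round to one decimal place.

+35.3%

Total contribution margin = 176,350 × $23.02 = $4,059,577.00.
Operating income = contribution − fixed costs = $4,059,577.00 − $1,807,400 = $2,252,177.00.
Interest = $1,113,400.00, so EBIT − I = $1,138,777.00.
DCL = total CM / (EBIT − I) = $4,059,577.00 / $1,138,777.00 = 3.5649.
%ΔEPS = DCL × %ΔSales = 3.5649 × +9.9% = +35.3%.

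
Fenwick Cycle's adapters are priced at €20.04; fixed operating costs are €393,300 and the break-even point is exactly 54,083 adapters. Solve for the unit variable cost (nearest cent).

€12.77

At break-even, FC = Q × (P − VC), so P − VC = €393,300 ÷ 54,083 = €7.2722.
Variable cost per unit = €20.04 − €7.2722 = €12.77.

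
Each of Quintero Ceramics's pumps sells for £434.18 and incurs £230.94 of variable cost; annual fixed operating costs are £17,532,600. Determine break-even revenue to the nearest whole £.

CM per unit = £434.18 − £230.94 = £203.24; CM ratio = £203.24 / £434.18 = 0.4681.
Break-even revenue = fixed costs × price ÷ CM = £17,532,600 × £434.18 ÷ £203.24 = £37,454,754.

£37,454,754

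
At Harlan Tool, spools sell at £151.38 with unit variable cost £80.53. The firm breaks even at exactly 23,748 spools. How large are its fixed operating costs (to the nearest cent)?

£1,682,545.80

Each unit contributes £151.38 − £80.53 = £70.85.
Since BE = FC / CM, FC = 23,748 × £70.85 = £1,682,545.80.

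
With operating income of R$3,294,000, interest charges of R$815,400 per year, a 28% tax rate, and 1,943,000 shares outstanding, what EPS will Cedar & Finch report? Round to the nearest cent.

R$0.92

Interest = R$815,400.00, so EBT = R$3,294,000 − R$815,400.00 = R$2,478,600.00.
After tax at 28%: net income = R$2,478,600.00 × 0.72 = R$1,784,592.00.
Per share: R$1,784,592.00 / 1,943,000 shares = R$0.92.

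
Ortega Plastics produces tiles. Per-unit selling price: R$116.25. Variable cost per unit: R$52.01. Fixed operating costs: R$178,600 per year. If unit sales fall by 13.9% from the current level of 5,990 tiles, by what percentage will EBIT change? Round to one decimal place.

-25.9%

Total contribution margin = 5,990 × R$64.24 = R$384,797.60.
Operating income = contribution − fixed costs = R$384,797.60 − R$178,600 = R$206,197.60.
DOL = contribution ÷ EBIT = R$384,797.60 ÷ R$206,197.60 = 1.8662.
So EBIT moves 1.8662 × (-13.9%) = -25.9%.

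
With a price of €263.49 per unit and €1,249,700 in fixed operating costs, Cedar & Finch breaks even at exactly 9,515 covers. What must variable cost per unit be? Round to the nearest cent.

€132.15

At break-even, FC = Q × (P − VC), so P − VC = €1,249,700 ÷ 9,515 = €131.3400.
Variable cost per unit = €263.49 − €131.3400 = €132.15.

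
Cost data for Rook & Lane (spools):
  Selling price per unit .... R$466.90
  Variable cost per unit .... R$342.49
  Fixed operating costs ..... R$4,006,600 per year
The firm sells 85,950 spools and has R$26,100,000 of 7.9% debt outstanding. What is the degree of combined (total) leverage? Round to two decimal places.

Total contribution margin = 85,950 × R$124.41 = R$10,693,039.50.
Subtracting fixed costs: EBIT = R$10,693,039.50 − R$4,006,600 = R$6,686,439.50. Interest = R$2,061,900.00.
DOL = R$10,693,039.50 ÷ R$6,686,439.50 = 1.5992; DFL = R$6,686,439.50 ÷ R$4,624,539.50 = 1.4459.
Combined leverage = 1.5992 × 1.4459 = 2.3123.

2.31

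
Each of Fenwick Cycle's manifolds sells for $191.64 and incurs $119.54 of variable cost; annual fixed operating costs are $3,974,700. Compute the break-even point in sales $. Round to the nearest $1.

$10,564,653

CM per unit = $191.64 − $119.54 = $72.10; CM ratio = $72.10 / $191.64 = 0.3762.
Break-even sales = FC ÷ CM ratio = $3,974,700 × $191.64 / $72.10 = $10,564,653.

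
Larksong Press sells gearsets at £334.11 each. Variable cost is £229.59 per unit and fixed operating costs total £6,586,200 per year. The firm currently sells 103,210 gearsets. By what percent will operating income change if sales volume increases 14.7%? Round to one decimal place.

+37.7%

At 103,210 units, contribution = 103,210 × £104.52 = £10,787,509.20.
Operating income = contribution − fixed costs = £10,787,509.20 − £6,586,200 = £4,201,309.20.
So DOL = total CM / EBIT = £10,787,509.20 / £4,201,309.20 = 2.5677.
Operating income changes by 2.5677 × +14.7% = +37.7%.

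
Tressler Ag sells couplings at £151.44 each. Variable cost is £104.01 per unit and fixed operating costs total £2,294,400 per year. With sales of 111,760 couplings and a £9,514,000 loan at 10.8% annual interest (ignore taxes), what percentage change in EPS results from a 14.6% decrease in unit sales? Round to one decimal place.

At 111,760 units, contribution = 111,760 × £47.43 = £5,300,776.80.
Subtracting fixed costs: EBIT = £5,300,776.80 − £2,294,400 = £3,006,376.80.
Interest = £1,027,512.00, so EBIT − I = £1,978,864.80.
Degree of combined leverage = contribution ÷ (EBIT − I) = £5,300,776.80 ÷ £1,978,864.80 = 2.6787.
%ΔEPS = DCL × %ΔSales = 2.6787 × -14.6% = -39.1%.

-39.1%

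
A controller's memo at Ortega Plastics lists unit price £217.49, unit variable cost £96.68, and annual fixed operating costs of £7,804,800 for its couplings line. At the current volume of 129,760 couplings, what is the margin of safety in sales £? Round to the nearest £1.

£14,170,795

Contribution margin per unit = £217.49 − £96.68 = £120.81. Break-even units = £7,804,800 ÷ £120.81 = 64,603.92; break-even revenue = 64,603.92 × £217.49 = £14,050,707.33.
Actual sales revenue = 129,760 × £217.49 = £28,221,502.40.
Margin of safety = £28,221,502.40 − £14,050,707.33 = £14,170,795.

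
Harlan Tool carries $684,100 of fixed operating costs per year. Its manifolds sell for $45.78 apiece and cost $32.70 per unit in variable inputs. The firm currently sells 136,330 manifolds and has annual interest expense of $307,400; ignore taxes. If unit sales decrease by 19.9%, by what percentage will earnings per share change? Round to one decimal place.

Contribution at this volume is 136,330 × $13.08 = $1,783,196.40.
Subtracting fixed costs: EBIT = $1,783,196.40 − $684,100 = $1,099,096.40.
Interest = $307,400.00, so EBIT − I = $791,696.40.
DCL = total CM / (EBIT − I) = $1,783,196.40 / $791,696.40 = 2.2524.
EPS therefore changes by 2.2524 × (-19.9%) = -44.8%.

-44.8%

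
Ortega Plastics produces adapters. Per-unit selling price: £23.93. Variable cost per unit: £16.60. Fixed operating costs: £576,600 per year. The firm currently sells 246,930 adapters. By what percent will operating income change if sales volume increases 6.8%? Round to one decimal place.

Contribution at this volume is 246,930 × £7.33 = £1,809,996.90.
Subtracting fixed costs: EBIT = £1,809,996.90 − £576,600 = £1,233,396.90.
So DOL = total CM / EBIT = £1,809,996.90 / £1,233,396.90 = 1.4675.
So EBIT moves 1.4675 × (+6.8%) = +10.0%.

+10.0%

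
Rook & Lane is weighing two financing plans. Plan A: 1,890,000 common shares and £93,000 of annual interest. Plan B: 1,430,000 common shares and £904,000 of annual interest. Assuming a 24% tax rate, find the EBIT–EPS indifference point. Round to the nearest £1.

£3,425,152

Set EPS_A = EPS_B: (EBIT − £93,000)(1 − 0.24) ÷ 1,890,000 = (EBIT − £904,000)(1 − 0.24) ÷ 1,430,000.
Cancelling (1 − t) and cross-multiplying: 1,430,000·(EBIT − 93,000) = 1,890,000·(EBIT − 904,000).
Solving, EBIT = (904,000·1,890,000 − 93,000·1,430,000) / (1,890,000 − 1,430,000) = 1,575,570,000,000 / 460,000 = 3,425,152.17.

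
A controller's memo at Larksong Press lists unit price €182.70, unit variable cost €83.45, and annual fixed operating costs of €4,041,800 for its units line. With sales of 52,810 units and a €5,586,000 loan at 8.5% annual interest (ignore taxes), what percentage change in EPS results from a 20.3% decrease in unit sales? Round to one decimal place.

-146.8%

At 52,810 units, contribution = 52,810 × €99.25 = €5,241,392.50.
Subtracting fixed costs: EBIT = €5,241,392.50 − €4,041,800 = €1,199,592.50.
Interest = €474,810.00, so EBIT − I = €724,782.50.
Degree of combined leverage = contribution ÷ (EBIT − I) = €5,241,392.50 ÷ €724,782.50 = 7.2317.
%ΔEPS = DCL × %ΔSales = 7.2317 × -20.3% = -146.8%.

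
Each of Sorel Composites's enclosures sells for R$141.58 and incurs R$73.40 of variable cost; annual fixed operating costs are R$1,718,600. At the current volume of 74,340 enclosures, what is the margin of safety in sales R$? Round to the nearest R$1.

R$6,956,278

Contribution margin per unit = R$141.58 − R$73.40 = R$68.18. Break-even units = R$1,718,600 ÷ R$68.18 = 25,206.81; break-even revenue = 25,206.81 × R$141.58 = R$3,568,779.52.
Current sales = 74,340 × R$141.58 = R$10,525,057.20.
Margin of safety = R$10,525,057.20 − R$3,568,779.52 = R$6,956,278.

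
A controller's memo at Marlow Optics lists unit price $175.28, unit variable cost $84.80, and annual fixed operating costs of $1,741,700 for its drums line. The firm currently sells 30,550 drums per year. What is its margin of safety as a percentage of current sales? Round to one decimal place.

Each unit contributes $175.28 − $84.80 = $90.48. Break-even units = $1,741,700 ÷ $90.48 = 19,249.56; break-even revenue = 19,249.56 × $175.28 = $3,374,062.51.
Current sales = 30,550 × $175.28 = $5,354,804.00.
Margin of safety = ($5,354,804.00 − $3,374,062.51) ÷ $5,354,804.00 = 37.0%.

37.0%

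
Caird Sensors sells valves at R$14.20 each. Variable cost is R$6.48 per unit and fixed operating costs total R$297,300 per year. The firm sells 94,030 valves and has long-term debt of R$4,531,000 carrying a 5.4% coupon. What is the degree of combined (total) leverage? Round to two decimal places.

Contribution at this volume is 94,030 × R$7.72 = R$725,911.60.
Subtracting fixed costs: EBIT = R$725,911.60 − R$297,300 = R$428,611.60. Interest = R$244,674.00, so EBIT − I = R$183,937.60.
DCL = contribution ÷ (EBIT − I) = R$725,911.60 ÷ R$183,937.60 = 3.9465.

3.95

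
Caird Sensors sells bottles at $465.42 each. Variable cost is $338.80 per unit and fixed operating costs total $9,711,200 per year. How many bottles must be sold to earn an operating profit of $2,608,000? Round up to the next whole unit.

97,293 bottles

Contribution margin per unit = $465.42 − $338.80 = $126.62.
Need Q such that Q × $126.62 − $9,711,200 = $2,608,000, i.e. Q = $12,319,200 / $126.62 = 97,292.69 → 97,293.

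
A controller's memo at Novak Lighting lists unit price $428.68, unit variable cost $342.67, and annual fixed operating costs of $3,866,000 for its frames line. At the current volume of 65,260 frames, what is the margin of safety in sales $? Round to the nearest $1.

$8,707,236

Contribution margin per unit = $428.68 − $342.67 = $86.01. Break-even units = $3,866,000 ÷ $86.01 = 44,948.26; break-even revenue = 44,948.26 × $428.68 = $19,268,420.88.
Current sales = 65,260 × $428.68 = $27,975,656.80.
Margin of safety = $27,975,656.80 − $19,268,420.88 = $8,707,236.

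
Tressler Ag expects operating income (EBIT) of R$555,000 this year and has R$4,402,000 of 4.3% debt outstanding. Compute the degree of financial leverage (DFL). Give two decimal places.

1.52

Interest = R$189,286.00.
Degree of financial leverage = EBIT / (EBIT − interest) = R$555,000 / R$365,714.00 = 1.5176.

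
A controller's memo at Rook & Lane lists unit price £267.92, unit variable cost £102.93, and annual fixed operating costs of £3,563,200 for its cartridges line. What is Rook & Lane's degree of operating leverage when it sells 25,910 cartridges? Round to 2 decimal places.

At 25,910 units, contribution = 25,910 × £164.99 = £4,274,890.90.
Subtracting fixed costs: EBIT = £4,274,890.90 − £3,563,200 = £711,690.90.
Degree of operating leverage = £4,274,890.90 / £711,690.90 = 6.0067.

6.01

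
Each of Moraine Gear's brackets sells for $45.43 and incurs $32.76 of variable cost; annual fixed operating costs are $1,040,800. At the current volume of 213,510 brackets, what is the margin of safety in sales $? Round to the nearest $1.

$5,967,830

Contribution margin per unit = $45.43 − $32.76 = $12.67. Break-even units = $1,040,800 ÷ $12.67 = 82,146.80; break-even revenue = 82,146.80 × $45.43 = $3,731,929.28.
Current sales = 213,510 × $45.43 = $9,699,759.30.
Margin of safety = $9,699,759.30 − $3,731,929.28 = $5,967,830.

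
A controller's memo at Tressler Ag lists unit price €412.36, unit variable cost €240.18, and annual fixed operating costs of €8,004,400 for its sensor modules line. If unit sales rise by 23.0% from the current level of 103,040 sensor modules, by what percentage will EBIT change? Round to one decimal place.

+41.9%

At 103,040 units, contribution = 103,040 × €172.18 = €17,741,427.20.
Subtracting fixed costs: EBIT = €17,741,427.20 − €8,004,400 = €9,737,027.20.
So DOL = total CM / EBIT = €17,741,427.20 / €9,737,027.20 = 1.8221.
So EBIT moves 1.8221 × (+23.0%) = +41.9%.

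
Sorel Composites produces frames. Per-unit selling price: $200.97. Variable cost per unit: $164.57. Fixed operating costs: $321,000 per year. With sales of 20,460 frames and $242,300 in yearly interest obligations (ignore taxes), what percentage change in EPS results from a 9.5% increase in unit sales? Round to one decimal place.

Contribution at this volume is 20,460 × $36.40 = $744,744.00.
Operating income = contribution − fixed costs = $744,744.00 − $321,000 = $423,744.00.
After interest of $242,300.00, pre-tax earnings = $181,444.00.
DCL = total CM / (EBIT − I) = $744,744.00 / $181,444.00 = 4.1045.
EPS therefore changes by 4.1045 × (+9.5%) = +39.0%.

+39.0%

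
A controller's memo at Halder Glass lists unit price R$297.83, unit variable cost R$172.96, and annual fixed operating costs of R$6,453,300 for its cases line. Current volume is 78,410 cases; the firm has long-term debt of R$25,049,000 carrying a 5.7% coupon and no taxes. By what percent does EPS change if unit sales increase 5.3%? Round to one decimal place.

+27.2%

Contribution at this volume is 78,410 × R$124.87 = R$9,791,056.70.
Subtracting fixed costs: EBIT = R$9,791,056.70 − R$6,453,300 = R$3,337,756.70.
Interest = R$1,427,793.00, so EBIT − I = R$1,909,963.70.
Degree of combined leverage = contribution ÷ (EBIT − I) = R$9,791,056.70 ÷ R$1,909,963.70 = 5.1263.
%ΔEPS = DCL × %ΔSales = 5.1263 × +5.3% = +27.2%.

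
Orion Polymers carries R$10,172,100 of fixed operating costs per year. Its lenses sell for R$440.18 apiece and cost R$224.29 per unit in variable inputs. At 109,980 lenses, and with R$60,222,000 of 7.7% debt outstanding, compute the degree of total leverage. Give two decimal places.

Total contribution margin = 109,980 × R$215.89 = R$23,743,582.20.
Operating income = contribution − fixed costs = R$23,743,582.20 − R$10,172,100 = R$13,571,482.20. Interest = R$4,637,094.00, so EBIT − I = R$8,934,388.20.
DCL = contribution ÷ (EBIT − I) = R$23,743,582.20 ÷ R$8,934,388.20 = 2.6575.

2.66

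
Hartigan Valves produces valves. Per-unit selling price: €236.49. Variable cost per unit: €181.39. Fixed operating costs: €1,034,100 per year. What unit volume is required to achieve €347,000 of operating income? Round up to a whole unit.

Each unit contributes €236.49 − €181.39 = €55.10.
Units = (FC + target) / CM = (€1,034,100 + €347,000) / €55.10 = 25,065.34, so 25,066 valves.

25,066 valves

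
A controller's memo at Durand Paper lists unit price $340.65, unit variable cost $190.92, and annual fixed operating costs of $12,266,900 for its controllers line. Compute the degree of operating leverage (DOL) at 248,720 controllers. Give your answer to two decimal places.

1.49

Contribution at this volume is 248,720 × $149.73 = $37,240,845.60.
Operating income = contribution − fixed costs = $37,240,845.60 − $12,266,900 = $24,973,945.60.
Degree of operating leverage = $37,240,845.60 / $24,973,945.60 = 1.4912.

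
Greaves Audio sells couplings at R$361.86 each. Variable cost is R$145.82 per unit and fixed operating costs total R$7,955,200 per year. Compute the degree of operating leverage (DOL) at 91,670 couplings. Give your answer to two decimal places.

Total contribution margin = 91,670 × R$216.04 = R$19,804,386.80.
EBIT = R$19,804,386.80 − R$7,955,200 = R$11,849,186.80.
Degree of operating leverage = R$19,804,386.80 / R$11,849,186.80 = 1.6714.

1.67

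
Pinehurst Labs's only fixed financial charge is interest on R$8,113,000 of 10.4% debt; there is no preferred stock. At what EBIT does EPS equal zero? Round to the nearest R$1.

Annual interest = 10.4% × R$8,113,000 = R$843,752.00.
With no preferred dividends, EPS = 0 when EBIT exactly covers interest, so the financial break-even EBIT is R$843,752.00.

R$843,752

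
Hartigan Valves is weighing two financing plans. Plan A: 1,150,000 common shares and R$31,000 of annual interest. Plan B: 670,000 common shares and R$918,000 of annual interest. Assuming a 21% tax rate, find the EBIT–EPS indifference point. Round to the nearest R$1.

R$2,156,104

At indifference, (EBIT − 31,000)(1 − t)/1,150,000 = (EBIT − 918,000)(1 − t)/670,000.
Cancelling (1 − t) and cross-multiplying: 670,000·(EBIT − 31,000) = 1,150,000·(EBIT − 918,000).
Solving, EBIT = (918,000·1,150,000 − 31,000·670,000) / (1,150,000 − 670,000) = 1,034,930,000,000 / 480,000 = 2,156,104.17.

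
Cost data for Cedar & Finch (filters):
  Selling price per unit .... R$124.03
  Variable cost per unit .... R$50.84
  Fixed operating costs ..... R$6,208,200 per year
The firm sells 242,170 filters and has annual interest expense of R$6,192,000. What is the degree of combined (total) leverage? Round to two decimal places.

3.33

At 242,170 units, contribution = 242,170 × R$73.19 = R$17,724,422.30.
Operating income = contribution − fixed costs = R$17,724,422.30 − R$6,208,200 = R$11,516,222.30. Interest = R$6,192,000.00, so EBIT − I = R$5,324,222.30.
Degree of total leverage = total CM / (EBIT − interest) = R$17,724,422.30 / R$5,324,222.30 = 3.3290.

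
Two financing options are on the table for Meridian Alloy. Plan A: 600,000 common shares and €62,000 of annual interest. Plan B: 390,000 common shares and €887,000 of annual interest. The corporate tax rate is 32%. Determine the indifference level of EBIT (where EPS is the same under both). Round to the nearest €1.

Set EPS_A = EPS_B: (EBIT − €62,000)(1 − 0.32) ÷ 600,000 = (EBIT − €887,000)(1 − 0.32) ÷ 390,000.
The (1 − t) factor cancels: (EBIT − 62,000) × 390,000 = (EBIT − 887,000) × 600,000.
EBIT × (600,000 − 390,000) = 887,000 × 600,000 − 62,000 × 390,000 = 508,020,000,000, so EBIT = 508,020,000,000 ÷ 210,000 = 2,419,142.86.

€2,419,143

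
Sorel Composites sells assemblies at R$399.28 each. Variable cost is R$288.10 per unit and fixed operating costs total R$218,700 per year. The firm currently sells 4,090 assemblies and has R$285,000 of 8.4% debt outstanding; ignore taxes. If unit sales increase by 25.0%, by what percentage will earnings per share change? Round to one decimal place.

+53.6%

Contribution at this volume is 4,090 × R$111.18 = R$454,726.20.
Subtracting fixed costs: EBIT = R$454,726.20 − R$218,700 = R$236,026.20.
Interest = R$23,940.00, so EBIT − I = R$212,086.20.
Degree of combined leverage = contribution ÷ (EBIT − I) = R$454,726.20 ÷ R$212,086.20 = 2.1441.
EPS therefore changes by 2.1441 × (+25.0%) = +53.6%.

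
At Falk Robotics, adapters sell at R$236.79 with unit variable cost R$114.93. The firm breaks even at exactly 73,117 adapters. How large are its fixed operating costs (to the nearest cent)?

Contribution margin per unit = R$236.79 − R$114.93 = R$121.86.
Since BE = FC / CM, FC = 73,117 × R$121.86 = R$8,910,037.62.

R$8,910,037.62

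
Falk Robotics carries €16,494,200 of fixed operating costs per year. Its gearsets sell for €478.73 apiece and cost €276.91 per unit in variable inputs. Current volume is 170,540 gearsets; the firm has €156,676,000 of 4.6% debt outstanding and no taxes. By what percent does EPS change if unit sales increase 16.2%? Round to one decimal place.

+52.0%

Contribution at this volume is 170,540 × €201.82 = €34,418,382.80.
EBIT = €34,418,382.80 − €16,494,200 = €17,924,182.80.
Interest = €7,207,096.00, so EBIT − I = €10,717,086.80.
Degree of combined leverage = contribution ÷ (EBIT − I) = €34,418,382.80 ÷ €10,717,086.80 = 3.2115.
EPS therefore changes by 3.2115 × (+16.2%) = +52.0%.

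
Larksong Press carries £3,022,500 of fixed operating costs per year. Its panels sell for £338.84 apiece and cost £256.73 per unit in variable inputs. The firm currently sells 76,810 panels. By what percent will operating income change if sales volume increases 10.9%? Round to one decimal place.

Total contribution margin = 76,810 × £82.11 = £6,306,869.10.
Subtracting fixed costs: EBIT = £6,306,869.10 − £3,022,500 = £3,284,369.10.
DOL = contribution ÷ EBIT = £6,306,869.10 ÷ £3,284,369.10 = 1.9203.
%ΔEBIT = DOL × %ΔSales = 1.9203 × +10.9% = +20.9%.

+20.9%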